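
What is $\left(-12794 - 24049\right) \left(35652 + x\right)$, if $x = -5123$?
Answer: $-1124779947$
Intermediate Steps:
$\left(-12794 - 24049\right) \left(35652 + x\right) = \left(-12794 - 24049\right) \left(35652 - 5123\right) = \left(-36843\right) 30529 = -1124779947$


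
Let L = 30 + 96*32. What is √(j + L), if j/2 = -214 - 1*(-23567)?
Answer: 4*√3113 ≈ 223.18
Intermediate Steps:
j = 46706 (j = 2*(-214 - 1*(-23567)) = 2*(-214 + 23567) = 2*23353 = 46706)
L = 3102 (L = 30 + 3072 = 3102)
√(j + L) = √(46706 + 3102) = √49808 = 4*√3113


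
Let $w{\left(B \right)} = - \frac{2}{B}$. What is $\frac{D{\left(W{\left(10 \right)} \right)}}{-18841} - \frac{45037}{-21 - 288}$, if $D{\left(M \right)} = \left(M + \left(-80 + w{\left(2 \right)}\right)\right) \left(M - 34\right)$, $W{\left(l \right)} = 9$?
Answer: $\frac{847985917}{5821869} \approx 145.66$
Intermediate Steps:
$D{\left(M \right)} = \left(-81 + M\right) \left(-34 + M\right)$ ($D{\left(M \right)} = \left(M - \left(80 + \frac{2}{2}\right)\right) \left(M - 34\right) = \left(M - 81\right) \left(-34 + M\right) = \left(-81 + M\right) \left(-34 + M\right)$)
$\frac{D{\left(W{\left(10 \right)} \right)}}{-18841} - \frac{45037}{-21 - 288} = \frac{2754 + 9^{2} - 1035}{-18841} - \frac{45037}{-21 - 288} = \left(2754 + 81 - 1035\right) \left(- \frac{1}{18841}\right) - \frac{45037}{-21 - 288} = 1800 \left(- \frac{1}{18841}\right) - \frac{45037}{-309} = - \frac{1800}{18841} - - \frac{45037}{309} = - \frac{1800}{18841} + \frac{45037}{309} = \frac{847985917}{5821869}$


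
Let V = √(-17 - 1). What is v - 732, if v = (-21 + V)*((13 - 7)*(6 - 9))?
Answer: -354 - 54*I*√2 ≈ -354.0 - 76.368*I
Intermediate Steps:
V = 3*I*√2 (V = √(-18) = 3*I*√2 ≈ 4.2426*I)
v = 378 - 54*I*√2 (v = (-21 + 3*I*√2)*((13 - 7)*(6 - 9)) = (-21 + 3*I*√2)*(6*(-3)) = (-21 + 3*I*√2)*(-18) = 378 - 54*I*√2 ≈ 378.0 - 76.368*I)
v - 732 = (378 - 54*I*√2) - 732 = -354 - 54*I*√2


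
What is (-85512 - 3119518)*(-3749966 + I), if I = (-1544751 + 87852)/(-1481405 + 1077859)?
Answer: 29217561700004585/2431 ≈ 1.2019e+13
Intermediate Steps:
I = 17553/4862 (I = -1456899/(-403546) = -1456899*(-1/403546) = 17553/4862 ≈ 3.6102)
(-85512 - 3119518)*(-3749966 + I) = (-85512 - 3119518)*(-3749966 + 17553/4862) = -3205030*(-18232317139/4862) = 29217561700004585/2431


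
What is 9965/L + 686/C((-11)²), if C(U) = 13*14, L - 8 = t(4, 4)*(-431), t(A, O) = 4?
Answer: -269/132 ≈ -2.0379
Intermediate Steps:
L = -1716 (L = 8 + 4*(-431) = 8 - 1724 = -1716)
C(U) = 182
9965/L + 686/C((-11)²) = 9965/(-1716) + 686/182 = 9965*(-1/1716) + 686*(1/182) = -9965/1716 + 49/13 = -269/132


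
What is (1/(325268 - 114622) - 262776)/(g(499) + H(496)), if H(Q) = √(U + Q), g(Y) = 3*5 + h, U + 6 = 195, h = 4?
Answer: 1051701552605/68249304 - 55352713295*√685/68249304 ≈ -5817.2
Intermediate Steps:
U = 189 (U = -6 + 195 = 189)
g(Y) = 19 (g(Y) = 3*5 + 4 = 15 + 4 = 19)
H(Q) = √(189 + Q)
(1/(325268 - 114622) - 262776)/(g(499) + H(496)) = (1/(325268 - 114622) - 262776)/(19 + √(189 + 496)) = (1/210646 - 262776)/(19 + √685) = -55352713295/(210646*(19 + √685))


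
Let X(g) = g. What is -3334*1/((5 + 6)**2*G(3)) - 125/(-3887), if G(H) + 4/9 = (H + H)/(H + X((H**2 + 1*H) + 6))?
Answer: 408292252/2351635 ≈ 173.62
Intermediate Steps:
G(H) = -4/9 + 2*H/(6 + H**2 + 2*H) (G(H) = -4/9 + (H + H)/(H + ((H**2 + 1*H) + 6)) = -4/9 + (2*H)/(H + ((H**2 + H) + 6)) = -4/9 + (2*H)/(H + ((H + H**2) + 6)) = -4/9 + (2*H)/(H + (6 + H + H**2)) = -4/9 + (2*H)/(6 + H**2 + 2*H) = -4/9 + 2*H/(6 + H**2 + 2*H))
-3334*1/((5 + 6)**2*G(3)) - 125/(-3887) = -3334*9*(6 + 3**2 + 2*3)/(2*(5 + 6)**2*(-12 - 2*3**2 + 5*3)) - 125/(-3887) = -3334*9*(6 + 9 + 6)/(242*(-12 - 2*9 + 15)) - 125*(-1/3887) = -3334*189/(242*(-12 - 18 + 15)) + 125/3887 = -3334/(((2/9)*(1/21)*(-15))*121) + 125/3887 = -3334/((-10/63*121)) + 125/3887 = -3334/(-1210/63) + 125/3887 = -3334*(-63/1210) + 125/3887 = 105021/605 + 125/3887 = 408292252/2351635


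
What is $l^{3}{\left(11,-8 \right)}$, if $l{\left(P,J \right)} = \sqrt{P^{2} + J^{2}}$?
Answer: $185 \sqrt{185} \approx 2516.3$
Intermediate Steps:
$l{\left(P,J \right)} = \sqrt{J^{2} + P^{2}}$
$l^{3}{\left(11,-8 \right)} = \left(\sqrt{\left(-8\right)^{2} + 11^{2}}\right)^{3} = \left(\sqrt{64 + 121}\right)^{3} = \left(\sqrt{185}\right)^{3} = 185 \sqrt{185}$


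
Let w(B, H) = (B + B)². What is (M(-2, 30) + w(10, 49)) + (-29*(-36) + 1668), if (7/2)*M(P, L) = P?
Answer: 21780/7 ≈ 3111.4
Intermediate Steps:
w(B, H) = 4*B² (w(B, H) = (2*B)² = 4*B²)
M(P, L) = 2*P/7
(M(-2, 30) + w(10, 49)) + (-29*(-36) + 1668) = ((2/7)*(-2) + 4*10²) + (-29*(-36) + 1668) = (-4/7 + 4*100) + (1044 + 1668) = (-4/7 + 400) + 2712 = 2796/7 + 2712 = 21780/7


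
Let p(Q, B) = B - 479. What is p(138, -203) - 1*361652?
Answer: -362334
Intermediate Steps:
p(Q, B) = -479 + B
p(138, -203) - 1*361652 = (-479 - 203) - 1*361652 = -682 - 361652 = -362334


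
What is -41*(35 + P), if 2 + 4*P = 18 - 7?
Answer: -6109/4 ≈ -1527.3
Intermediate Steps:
P = 9/4 (P = -1/2 + (18 - 7)/4 = -1/2 + (1/4)*11 = -1/2 + 11/4 = 9/4 ≈ 2.2500)
-41*(35 + P) = -41*(35 + 9/4) = -41*149/4 = -6109/4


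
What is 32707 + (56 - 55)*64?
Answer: 32771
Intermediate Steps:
32707 + (56 - 55)*64 = 32707 + 1*64 = 32707 + 64 = 32771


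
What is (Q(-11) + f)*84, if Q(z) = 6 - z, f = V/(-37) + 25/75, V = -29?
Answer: 56308/37 ≈ 1521.8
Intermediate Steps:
f = 124/111 (f = -29/(-37) + 25/75 = -29*(-1/37) + 25*(1/75) = 29/37 + 1/3 = 124/111 ≈ 1.1171)
(Q(-11) + f)*84 = ((6 - 1*(-11)) + 124/111)*84 = ((6 + 11) + 124/111)*84 = (17 + 124/111)*84 = (2011/111)*84 = 56308/37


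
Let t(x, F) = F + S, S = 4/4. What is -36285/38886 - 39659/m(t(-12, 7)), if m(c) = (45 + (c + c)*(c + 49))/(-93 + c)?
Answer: 43683521515/12404634 ≈ 3521.5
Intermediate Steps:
S = 1 (S = 4*(¼) = 1)
t(x, F) = 1 + F (t(x, F) = F + 1 = 1 + F)
m(c) = (45 + 2*c*(49 + c))/(-93 + c) (m(c) = (45 + (2*c)*(49 + c))/(-93 + c) = (45 + 2*c*(49 + c))/(-93 + c))
-36285/38886 - 39659/m(t(-12, 7)) = -36285/38886 - 39659*(-93 + (1 + 7))/(45 + 2*(1 + 7)² + 98*(1 + 7)) = -36285*1/38886 - 39659*(-93 + 8)/(45 + 2*8² + 98*8) = -12095/12962 - 39659*(-85/(45 + 2*64 + 784)) = -12095/12962 - 39659*(-85/(45 + 128 + 784)) = -12095/12962 - 39659/((-1/85*957)) = -12095/12962 - 39659/(-957/85) = -12095/12962 - 39659*(-85/957) = -12095/12962 + 3371015/957 = 43683521515/12404634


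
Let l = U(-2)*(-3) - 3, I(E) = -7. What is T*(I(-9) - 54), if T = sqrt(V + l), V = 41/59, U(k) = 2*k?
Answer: -122*sqrt(8437)/59 ≈ -189.93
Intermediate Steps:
V = 41/59 (V = 41*(1/59) = 41/59 ≈ 0.69491)
l = 9 (l = (2*(-2))*(-3) - 3 = -4*(-3) - 3 = 12 - 3 = 9)
T = 2*sqrt(8437)/59 (T = sqrt(41/59 + 9) = sqrt(572/59) = 2*sqrt(8437)/59 ≈ 3.1137)
T*(I(-9) - 54) = (2*sqrt(8437)/59)*(-7 - 54) = (2*sqrt(8437)/59)*(-61) = -122*sqrt(8437)/59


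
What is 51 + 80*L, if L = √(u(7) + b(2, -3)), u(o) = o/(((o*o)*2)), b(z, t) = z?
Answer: 51 + 40*√406/7 ≈ 166.14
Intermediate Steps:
u(o) = 1/(2*o) (u(o) = o/((o²*2)) = o/((2*o²)) = o*(1/(2*o²)) = 1/(2*o))
L = √406/14 (L = √((½)/7 + 2) = √((½)*(⅐) + 2) = √(1/14 + 2) = √(29/14) = √406/14 ≈ 1.4392)
51 + 80*L = 51 + 80*(√406/14) = 51 + 40*√406/7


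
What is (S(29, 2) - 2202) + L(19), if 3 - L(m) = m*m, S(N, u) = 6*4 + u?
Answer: -2534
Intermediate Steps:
S(N, u) = 24 + u
L(m) = 3 - m² (L(m) = 3 - m*m = 3 - m²)
(S(29, 2) - 2202) + L(19) = ((24 + 2) - 2202) + (3 - 1*19²) = (26 - 2202) + (3 - 1*361) = -2176 + (3 - 361) = -2176 - 358 = -2534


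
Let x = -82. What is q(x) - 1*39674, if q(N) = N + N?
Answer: -39838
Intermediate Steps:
q(N) = 2*N
q(x) - 1*39674 = 2*(-82) - 1*39674 = -164 - 39674 = -39838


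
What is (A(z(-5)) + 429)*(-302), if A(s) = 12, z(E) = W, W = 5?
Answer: -133182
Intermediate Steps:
z(E) = 5
(A(z(-5)) + 429)*(-302) = (12 + 429)*(-302) = 441*(-302) = -133182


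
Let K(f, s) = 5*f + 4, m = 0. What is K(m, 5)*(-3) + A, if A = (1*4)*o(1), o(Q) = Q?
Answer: -8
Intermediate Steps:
A = 4 (A = (1*4)*1 = 4*1 = 4)
K(f, s) = 4 + 5*f
K(m, 5)*(-3) + A = (4 + 5*0)*(-3) + 4 = (4 + 0)*(-3) + 4 = 4*(-3) + 4 = -12 + 4 = -8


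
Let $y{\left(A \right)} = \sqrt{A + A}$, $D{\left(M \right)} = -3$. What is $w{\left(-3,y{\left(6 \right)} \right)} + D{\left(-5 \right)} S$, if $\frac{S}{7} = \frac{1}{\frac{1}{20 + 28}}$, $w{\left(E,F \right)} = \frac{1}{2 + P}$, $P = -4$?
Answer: $- \frac{2017}{2} \approx -1008.5$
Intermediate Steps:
$y{\left(A \right)} = \sqrt{2} \sqrt{A}$ ($y{\left(A \right)} = \sqrt{2 A} = \sqrt{2} \sqrt{A}$)
$w{\left(E,F \right)} = - \frac{1}{2}$ ($w{\left(E,F \right)} = \frac{1}{2 - 4} = \frac{1}{-2} = - \frac{1}{2}$)
$S = 336$ ($S = \frac{7}{\frac{1}{20 + 28}} = \frac{7}{\frac{1}{48}} = 7 \frac{1}{\frac{1}{48}} = 7 \cdot 48 = 336$)
$w{\left(-3,y{\left(6 \right)} \right)} + D{\left(-5 \right)} S = - \frac{1}{2} - 1008 = - \frac{2017}{2}$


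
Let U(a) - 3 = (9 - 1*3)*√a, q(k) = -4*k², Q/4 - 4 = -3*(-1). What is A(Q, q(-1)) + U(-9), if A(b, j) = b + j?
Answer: 27 + 18*I ≈ 27.0 + 18.0*I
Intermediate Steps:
Q = 28 (Q = 16 + 4*(-3*(-1)) = 16 + 4*3 = 16 + 12 = 28)
U(a) = 3 + 6*√a (U(a) = 3 + (9 - 1*3)*√a = 3 + (9 - 3)*√a = 3 + 6*√a)
A(Q, q(-1)) + U(-9) = (28 - 4*(-1)²) + (3 + 6*√(-9)) = (28 - 4*1) + (3 + 6*(3*I)) = (28 - 4) + (3 + 18*I) = 24 + (3 + 18*I) = 27 + 18*I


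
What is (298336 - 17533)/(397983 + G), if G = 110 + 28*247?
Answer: 93601/135003 ≈ 0.69333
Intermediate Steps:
G = 7026 (G = 110 + 6916 = 7026)
(298336 - 17533)/(397983 + G) = (298336 - 17533)/(397983 + 7026) = 280803/405009 = 280803*(1/405009) = 93601/135003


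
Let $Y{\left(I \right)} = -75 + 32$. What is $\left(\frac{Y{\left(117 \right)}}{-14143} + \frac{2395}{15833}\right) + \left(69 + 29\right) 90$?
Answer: $\frac{1975062922884}{223926119} \approx 8820.2$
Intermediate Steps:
$Y{\left(I \right)} = -43$
$\left(\frac{Y{\left(117 \right)}}{-14143} + \frac{2395}{15833}\right) + \left(69 + 29\right) 90 = \left(- \frac{43}{-14143} + \frac{2395}{15833}\right) + \left(69 + 29\right) 90 = \left(\left(-43\right) \left(- \frac{1}{14143}\right) + 2395 \cdot \frac{1}{15833}\right) + 98 \cdot 90 = \left(\frac{43}{14143} + \frac{2395}{15833}\right) + 8820 = \frac{34553304}{223926119} + 8820 = \frac{1975062922884}{223926119}$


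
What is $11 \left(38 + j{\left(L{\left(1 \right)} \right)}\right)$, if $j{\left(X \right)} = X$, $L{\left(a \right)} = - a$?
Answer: $407$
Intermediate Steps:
$11 \left(38 + j{\left(L{\left(1 \right)} \right)}\right) = 11 \left(38 - 1\right) = 11 \cdot 37 = 407$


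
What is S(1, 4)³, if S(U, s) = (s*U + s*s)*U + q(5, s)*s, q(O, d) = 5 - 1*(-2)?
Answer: 110592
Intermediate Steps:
q(O, d) = 7 (q(O, d) = 5 + 2 = 7)
S(U, s) = 7*s + U*(s² + U*s) (S(U, s) = (s*U + s*s)*U + 7*s = (U*s + s²)*U + 7*s = (s² + U*s)*U + 7*s = U*(s² + U*s) + 7*s = 7*s + U*(s² + U*s))
S(1, 4)³ = (4*(7 + 1² + 1*4))³ = (4*(7 + 1 + 4))³ = (4*12)³ = 48³ = 110592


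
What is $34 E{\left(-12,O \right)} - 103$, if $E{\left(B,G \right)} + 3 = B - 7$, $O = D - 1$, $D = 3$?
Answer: $-851$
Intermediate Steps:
$O = 2$ ($O = 3 - 1 = 2$)
$E{\left(B,G \right)} = -10 + B$ ($E{\left(B,G \right)} = -3 + \left(B - 7\right) = -3 + \left(-7 + B\right) = -10 + B$)
$34 E{\left(-12,O \right)} - 103 = 34 \left(-10 - 12\right) - 103 = 34 \left(-22\right) - 103 = -748 - 103 = -851$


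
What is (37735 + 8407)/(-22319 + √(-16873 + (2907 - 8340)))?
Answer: -1029843298/498160067 - 46142*I*√22306/498160067 ≈ -2.0673 - 0.013834*I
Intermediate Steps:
(37735 + 8407)/(-22319 + √(-16873 + (2907 - 8340))) = 46142/(-22319 + √(-16873 - 5433)) = 46142/(-22319 + √(-22306)) = 46142/(-22319 + I*√22306)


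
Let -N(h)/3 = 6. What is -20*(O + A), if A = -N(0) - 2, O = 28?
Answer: -880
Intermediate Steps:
N(h) = -18 (N(h) = -3*6 = -18)
A = 16 (A = -1*(-18) - 2 = 18 - 2 = 16)
-20*(O + A) = -20*(28 + 16) = -20*44 = -880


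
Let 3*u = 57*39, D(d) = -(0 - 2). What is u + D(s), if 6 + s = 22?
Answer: 743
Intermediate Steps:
s = 16 (s = -6 + 22 = 16)
D(d) = 2 (D(d) = -1*(-2) = 2)
u = 741 (u = (57*39)/3 = (1/3)*2223 = 741)
u + D(s) = 741 + 2 = 743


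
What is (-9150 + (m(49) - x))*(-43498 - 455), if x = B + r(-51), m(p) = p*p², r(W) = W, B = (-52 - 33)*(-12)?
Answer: -4726266090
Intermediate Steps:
B = 1020 (B = -85*(-12) = 1020)
m(p) = p³
x = 969 (x = 1020 - 51 = 969)
(-9150 + (m(49) - x))*(-43498 - 455) = (-9150 + (49³ - 1*969))*(-43498 - 455) = (-9150 + (117649 - 969))*(-43953) = (-9150 + 116680)*(-43953) = 107530*(-43953) = -4726266090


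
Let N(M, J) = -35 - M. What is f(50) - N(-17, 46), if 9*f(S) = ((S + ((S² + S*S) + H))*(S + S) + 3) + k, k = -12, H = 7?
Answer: 505853/9 ≈ 56206.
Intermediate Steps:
f(S) = -1 + 2*S*(7 + S + 2*S²)/9 (f(S) = (((S + ((S² + S*S) + 7))*(S + S) + 3) - 12)/9 = (((S + ((S² + S²) + 7))*(2*S) + 3) - 12)/9 = (((S + (2*S² + 7))*(2*S) + 3) - 12)/9 = (((S + (7 + 2*S²))*(2*S) + 3) - 12)/9 = (((7 + S + 2*S²)*(2*S) + 3) - 12)/9 = ((2*S*(7 + S + 2*S²) + 3) - 12)/9 = ((3 + 2*S*(7 + S + 2*S²)) - 12)/9 = (-9 + 2*S*(7 + S + 2*S²))/9 = -1 + 2*S*(7 + S + 2*S²)/9)
f(50) - N(-17, 46) = (-1 + (2/9)*50² + (4/9)*50³ + (14/9)*50) - (-35 - 1*(-17)) = (-1 + (2/9)*2500 + (4/9)*125000 + 700/9) - (-35 + 17) = (-1 + 5000/9 + 500000/9 + 700/9) - 1*(-18) = 505691/9 + 18 = 505853/9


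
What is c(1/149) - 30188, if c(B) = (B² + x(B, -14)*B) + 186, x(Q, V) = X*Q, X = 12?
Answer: -666074389/22201 ≈ -30002.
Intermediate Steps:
x(Q, V) = 12*Q
c(B) = 186 + 13*B² (c(B) = (B² + (12*B)*B) + 186 = (B² + 12*B²) + 186 = 13*B² + 186 = 186 + 13*B²)
c(1/149) - 30188 = (186 + 13*(1/149)²) - 30188 = (186 + 13*(1/22201)) - 30188 = (186 + 13/22201) - 30188 = 4129399/22201 - 30188 = -666074389/22201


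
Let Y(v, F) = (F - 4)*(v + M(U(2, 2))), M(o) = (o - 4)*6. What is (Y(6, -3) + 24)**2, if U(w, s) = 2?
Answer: 4356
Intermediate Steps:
M(o) = -24 + 6*o (M(o) = (-4 + o)*6 = -24 + 6*o)
Y(v, F) = (-12 + v)*(-4 + F) (Y(v, F) = (F - 4)*(v + (-24 + 6*2)) = (-4 + F)*(v + (-24 + 12)) = (-4 + F)*(v - 12) = (-4 + F)*(-12 + v) = (-12 + v)*(-4 + F))
(Y(6, -3) + 24)**2 = ((48 - 12*(-3) - 4*6 - 3*6) + 24)**2 = ((48 + 36 - 24 - 18) + 24)**2 = (42 + 24)**2 = 66**2 = 4356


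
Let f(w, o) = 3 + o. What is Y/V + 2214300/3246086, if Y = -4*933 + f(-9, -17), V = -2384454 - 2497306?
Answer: 2705460251539/3961653197840 ≈ 0.68291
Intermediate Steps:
V = -4881760
Y = -3746 (Y = -4*933 + (3 - 17) = -3732 - 14 = -3746)
Y/V + 2214300/3246086 = -3746/(-4881760) + 2214300/3246086 = -3746*(-1/4881760) + 2214300*(1/3246086) = 1873/2440880 + 1107150/1623043 = 2705460251539/3961653197840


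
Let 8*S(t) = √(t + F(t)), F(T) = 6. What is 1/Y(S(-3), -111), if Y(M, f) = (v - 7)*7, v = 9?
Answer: 1/14 ≈ 0.071429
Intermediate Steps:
S(t) = √(6 + t)/8 (S(t) = √(t + 6)/8 = √(6 + t)/8)
Y(M, f) = 14 (Y(M, f) = (9 - 7)*7 = 2*7 = 14)
1/Y(S(-3), -111) = 1/14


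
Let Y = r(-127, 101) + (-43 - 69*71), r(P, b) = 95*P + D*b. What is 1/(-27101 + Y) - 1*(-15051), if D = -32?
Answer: 712514339/47340 ≈ 15051.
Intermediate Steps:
r(P, b) = -32*b + 95*P (r(P, b) = 95*P - 32*b = -32*b + 95*P)
Y = -20239 (Y = (-32*101 + 95*(-127)) + (-43 - 69*71) = (-3232 - 12065) + (-43 - 4899) = -15297 - 4942 = -20239)
1/(-27101 + Y) - 1*(-15051) = 1/(-27101 - 20239) - 1*(-15051) = 1/(-47340) + 15051 = -1/47340 + 15051 = 712514339/47340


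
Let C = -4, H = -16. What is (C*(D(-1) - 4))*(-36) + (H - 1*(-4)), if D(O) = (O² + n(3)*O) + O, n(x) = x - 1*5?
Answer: -300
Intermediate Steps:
n(x) = -5 + x (n(x) = x - 5 = -5 + x)
D(O) = O² - O (D(O) = (O² + (-5 + 3)*O) + O = (O² - 2*O) + O = O² - O)
(C*(D(-1) - 4))*(-36) + (H - 1*(-4)) = -4*(-(-1 - 1) - 4)*(-36) + (-16 - 1*(-4)) = -4*(-1*(-2) - 4)*(-36) + (-16 + 4) = -4*(2 - 4)*(-36) - 12 = -4*(-2)*(-36) - 12 = 8*(-36) - 12 = -288 - 12 = -300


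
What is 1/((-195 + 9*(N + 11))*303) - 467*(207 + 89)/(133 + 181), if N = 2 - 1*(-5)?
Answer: -691091041/1569843 ≈ -440.23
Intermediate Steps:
N = 7 (N = 2 + 5 = 7)
1/((-195 + 9*(N + 11))*303) - 467*(207 + 89)/(133 + 181) = 1/(-195 + 9*(7 + 11)*303) - 467*(207 + 89)/(133 + 181) = (1/303)/(-195 + 9*18) - 467/(314/296) = (1/303)/(-195 + 162) - 467/(314*(1/296)) = (1/303)/(-33) - 467/157/148 = -1/33*1/303 - 467*148/157 = -1/9999 - 69116/157 = -691091041/1569843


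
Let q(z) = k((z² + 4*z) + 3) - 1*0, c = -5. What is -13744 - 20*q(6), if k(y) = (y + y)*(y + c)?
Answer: -159904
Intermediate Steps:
k(y) = 2*y*(-5 + y) (k(y) = (y + y)*(y - 5) = (2*y)*(-5 + y) = 2*y*(-5 + y))
q(z) = 2*(-2 + z² + 4*z)*(3 + z² + 4*z) (q(z) = 2*((z² + 4*z) + 3)*(-5 + ((z² + 4*z) + 3)) - 1*0 = 2*(3 + z² + 4*z)*(-5 + (3 + z² + 4*z)) + 0 = 2*(3 + z² + 4*z)*(-2 + z² + 4*z) + 0 = 2*(-2 + z² + 4*z)*(3 + z² + 4*z) + 0 = 2*(-2 + z² + 4*z)*(3 + z² + 4*z))
-13744 - 20*q(6) = -13744 - 20*2*(-2 + 6² + 4*6)*(3 + 6² + 4*6) = -13744 - 20*2*(-2 + 36 + 24)*(3 + 36 + 24) = -13744 - 20*2*58*63 = -13744 - 20*7308 = -13744 - 1*146160 = -13744 - 146160 = -159904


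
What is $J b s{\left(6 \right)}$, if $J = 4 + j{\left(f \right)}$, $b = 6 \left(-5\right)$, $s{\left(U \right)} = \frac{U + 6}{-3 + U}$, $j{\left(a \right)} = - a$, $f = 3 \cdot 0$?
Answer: $-480$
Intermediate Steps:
$f = 0$
$s{\left(U \right)} = \frac{6 + U}{-3 + U}$
$b = -30$
$J = 4$ ($J = 4 - 0 = 4 + 0 = 4$)
$J b s{\left(6 \right)} = 4 \left(-30\right) \frac{6 + 6}{-3 + 6} = - 120 \cdot \frac{1}{3} \cdot 12 = \left(-120\right) 4 = -480$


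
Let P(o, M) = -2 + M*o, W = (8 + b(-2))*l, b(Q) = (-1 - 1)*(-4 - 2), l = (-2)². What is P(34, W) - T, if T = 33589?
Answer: -30871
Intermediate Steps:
l = 4
b(Q) = 12 (b(Q) = -2*(-6) = 12)
W = 80 (W = (8 + 12)*4 = 20*4 = 80)
P(34, W) - T = (-2 + 80*34) - 1*33589 = (-2 + 2720) - 33589 = 2718 - 33589 = -30871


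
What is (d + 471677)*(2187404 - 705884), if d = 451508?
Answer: 1367717041200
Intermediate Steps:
(d + 471677)*(2187404 - 705884) = (451508 + 471677)*(2187404 - 705884) = 923185*1481520 = 1367717041200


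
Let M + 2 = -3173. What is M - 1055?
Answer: -4230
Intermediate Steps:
M = -3175 (M = -2 - 3173 = -3175)
M - 1055 = -3175 - 1055 = -4230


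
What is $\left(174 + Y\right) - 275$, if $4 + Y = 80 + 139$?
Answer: $114$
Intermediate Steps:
$Y = 215$ ($Y = -4 + \left(80 + 139\right) = -4 + 219 = 215$)
$\left(174 + Y\right) - 275 = \left(174 + 215\right) - 275 = 389 - 275 = 114$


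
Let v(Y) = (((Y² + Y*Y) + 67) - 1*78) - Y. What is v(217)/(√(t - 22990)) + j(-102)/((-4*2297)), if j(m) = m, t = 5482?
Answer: 51/4594 - 46975*I*√4377/4377 ≈ 0.011101 - 710.03*I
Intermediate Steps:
v(Y) = -11 - Y + 2*Y² (v(Y) = (((Y² + Y²) + 67) - 78) - Y = ((2*Y² + 67) - 78) - Y = ((67 + 2*Y²) - 78) - Y = (-11 + 2*Y²) - Y = -11 - Y + 2*Y²)
v(217)/(√(t - 22990)) + j(-102)/((-4*2297)) = (-11 - 1*217 + 2*217²)/(√(5482 - 22990)) - 102/((-4*2297)) = (-11 - 217 + 2*47089)/(√(-17508)) - 102/(-9188) = (-11 - 217 + 94178)/((2*I*√4377)) - 102*(-1/9188) = 93950*(-I*√4377/8754) + 51/4594 = -46975*I*√4377/4377 + 51/4594 = 51/4594 - 46975*I*√4377/4377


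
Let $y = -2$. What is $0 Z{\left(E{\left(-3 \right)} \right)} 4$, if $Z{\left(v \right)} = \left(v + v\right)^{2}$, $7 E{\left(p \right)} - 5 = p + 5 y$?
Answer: $0$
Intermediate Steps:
$E{\left(p \right)} = - \frac{5}{7} + \frac{p}{7}$ ($E{\left(p \right)} = \frac{5}{7} + \frac{p + 5 \left(-2\right)}{7} = \frac{5}{7} + \frac{p - 10}{7} = \frac{5}{7} + \frac{-10 + p}{7} = \frac{5}{7} + \left(- \frac{10}{7} + \frac{p}{7}\right) = - \frac{5}{7} + \frac{p}{7}$)
$Z{\left(v \right)} = 4 v^{2}$ ($Z{\left(v \right)} = \left(2 v\right)^{2} = 4 v^{2}$)
$0 Z{\left(E{\left(-3 \right)} \right)} 4 = 0 \cdot 4 \left(- \frac{5}{7} + \frac{1}{7} \left(-3\right)\right)^{2} \cdot 4 = 0 \cdot 4 \left(- \frac{5}{7} - \frac{3}{7}\right)^{2} \cdot 4 = 0 \cdot 4 \left(- \frac{8}{7}\right)^{2} \cdot 4 = 0 \cdot 4 \cdot \frac{64}{49} \cdot 4 = 0 \cdot \frac{256}{49} \cdot 4 = 0 \cdot 4 = 0$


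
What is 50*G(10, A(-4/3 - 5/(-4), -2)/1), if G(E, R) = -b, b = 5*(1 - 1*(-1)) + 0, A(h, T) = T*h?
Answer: -500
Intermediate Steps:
b = 10 (b = 5*(1 + 1) + 0 = 5*2 + 0 = 10 + 0 = 10)
G(E, R) = -10 (G(E, R) = -1*10 = -10)
50*G(10, A(-4/3 - 5/(-4), -2)/1) = 50*(-10) = -500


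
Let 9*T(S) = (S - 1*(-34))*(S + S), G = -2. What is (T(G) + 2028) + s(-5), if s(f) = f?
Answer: 18079/9 ≈ 2008.8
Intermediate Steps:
T(S) = 2*S*(34 + S)/9 (T(S) = ((S - 1*(-34))*(S + S))/9 = ((S + 34)*(2*S))/9 = ((34 + S)*(2*S))/9 = (2*S*(34 + S))/9 = 2*S*(34 + S)/9)
(T(G) + 2028) + s(-5) = ((2/9)*(-2)*(34 - 2) + 2028) - 5 = ((2/9)*(-2)*32 + 2028) - 5 = (-128/9 + 2028) - 5 = 18124/9 - 5 = 18079/9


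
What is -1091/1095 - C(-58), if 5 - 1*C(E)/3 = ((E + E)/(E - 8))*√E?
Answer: -17516/1095 + 58*I*√58/11 ≈ -15.996 + 40.156*I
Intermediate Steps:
C(E) = 15 - 6*E^(3/2)/(-8 + E) (C(E) = 15 - 3*(E + E)/(E - 8)*√E = 15 - 3*(2*E)/(-8 + E)*√E = 15 - 3*2*E/(-8 + E)*√E = 15 - 6*E^(3/2)/(-8 + E))
-1091/1095 - C(-58) = -1091/1095 - 3*(-40 - (-116)*I*√58 + 5*(-58))/(-8 - 58) = -1091*1/1095 - 3*(-40 - (-116)*I*√58 - 290)/(-66) = -1091/1095 - 3*(-1)*(-40 + 116*I*√58 - 290)/66 = -1091/1095 - 3*(-1)*(-330 + 116*I*√58)/66 = -1091/1095 - (15 - 58*I*√58/11) = -1091/1095 + (-15 + 58*I*√58/11) = -17516/1095 + 58*I*√58/11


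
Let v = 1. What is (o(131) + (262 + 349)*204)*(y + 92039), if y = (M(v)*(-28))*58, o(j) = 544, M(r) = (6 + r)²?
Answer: 1560218044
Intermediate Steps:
y = -79576 (y = ((6 + 1)²*(-28))*58 = (7²*(-28))*58 = (49*(-28))*58 = -1372*58 = -79576)
(o(131) + (262 + 349)*204)*(y + 92039) = (544 + (262 + 349)*204)*(-79576 + 92039) = (544 + 611*204)*12463 = (544 + 124644)*12463 = 125188*12463 = 1560218044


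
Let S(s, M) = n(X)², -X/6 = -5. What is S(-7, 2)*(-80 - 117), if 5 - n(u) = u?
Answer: -123125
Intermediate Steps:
X = 30 (X = -6*(-5) = 30)
n(u) = 5 - u
S(s, M) = 625 (S(s, M) = (5 - 1*30)² = (5 - 30)² = (-25)² = 625)
S(-7, 2)*(-80 - 117) = 625*(-80 - 117) = 625*(-197) = -123125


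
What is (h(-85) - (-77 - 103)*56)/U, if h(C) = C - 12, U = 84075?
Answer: 9983/84075 ≈ 0.11874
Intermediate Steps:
h(C) = -12 + C
(h(-85) - (-77 - 103)*56)/U = ((-12 - 85) - (-77 - 103)*56)/84075 = (-97 - (-180)*56)*(1/84075) = (-97 - 1*(-10080))*(1/84075) = (-97 + 10080)*(1/84075) = 9983*(1/84075) = 9983/84075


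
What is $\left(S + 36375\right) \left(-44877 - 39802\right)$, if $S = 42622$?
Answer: $-6689386963$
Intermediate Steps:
$\left(S + 36375\right) \left(-44877 - 39802\right) = \left(42622 + 36375\right) \left(-44877 - 39802\right) = 78997 \left(-84679\right) = -6689386963$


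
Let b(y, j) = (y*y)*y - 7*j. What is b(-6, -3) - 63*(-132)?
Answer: 8121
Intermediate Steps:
b(y, j) = y³ - 7*j (b(y, j) = y²*y - 7*j = y³ - 7*j)
b(-6, -3) - 63*(-132) = ((-6)³ - 7*(-3)) - 63*(-132) = (-216 + 21) + 8316 = -195 + 8316 = 8121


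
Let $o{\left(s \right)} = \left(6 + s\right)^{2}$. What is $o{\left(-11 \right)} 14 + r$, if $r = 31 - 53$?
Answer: $328$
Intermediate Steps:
$r = -22$ ($r = 31 - 53 = -22$)
$o{\left(-11 \right)} 14 + r = \left(6 - 11\right)^{2} \cdot 14 - 22 = \left(-5\right)^{2} \cdot 14 - 22 = 25 \cdot 14 - 22 = 350 - 22 = 328$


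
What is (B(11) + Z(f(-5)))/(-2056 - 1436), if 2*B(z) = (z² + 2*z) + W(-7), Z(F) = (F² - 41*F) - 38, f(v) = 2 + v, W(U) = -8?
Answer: -323/6984 ≈ -0.046249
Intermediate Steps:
Z(F) = -38 + F² - 41*F
B(z) = -4 + z + z²/2 (B(z) = ((z² + 2*z) - 8)/2 = (-8 + z² + 2*z)/2 = -4 + z + z²/2)
(B(11) + Z(f(-5)))/(-2056 - 1436) = ((-4 + 11 + (½)*11²) + (-38 + (2 - 5)² - 41*(2 - 5)))/(-2056 - 1436) = ((-4 + 11 + (½)*121) + (-38 + (-3)² - 41*(-3)))/(-3492) = ((-4 + 11 + 121/2) + (-38 + 9 + 123))*(-1/3492) = (135/2 + 94)*(-1/3492) = (323/2)*(-1/3492) = -323/6984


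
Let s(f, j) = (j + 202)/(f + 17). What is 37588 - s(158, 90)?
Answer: 6577608/175 ≈ 37586.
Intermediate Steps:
s(f, j) = (202 + j)/(17 + f)
37588 - s(158, 90) = 37588 - (202 + 90)/(17 + 158) = 37588 - 292/175 = 6577608/175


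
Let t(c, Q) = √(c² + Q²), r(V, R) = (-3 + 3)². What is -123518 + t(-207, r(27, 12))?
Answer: -123311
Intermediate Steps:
r(V, R) = 0 (r(V, R) = 0² = 0)
t(c, Q) = √(Q² + c²)
-123518 + t(-207, r(27, 12)) = -123518 + √(0² + (-207)²) = -123518 + √(0 + 42849) = -123518 + √42849 = -123518 + 207 = -123311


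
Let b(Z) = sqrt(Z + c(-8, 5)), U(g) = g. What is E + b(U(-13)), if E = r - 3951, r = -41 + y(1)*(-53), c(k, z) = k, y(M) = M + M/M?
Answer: -4098 + I*sqrt(21) ≈ -4098.0 + 4.5826*I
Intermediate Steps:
y(M) = 1 + M (y(M) = M + 1 = 1 + M)
r = -147 (r = -41 + (1 + 1)*(-53) = -41 + 2*(-53) = -41 - 106 = -147)
b(Z) = sqrt(-8 + Z) (b(Z) = sqrt(Z - 8) = sqrt(-8 + Z))
E = -4098 (E = -147 - 3951 = -4098)
E + b(U(-13)) = -4098 + sqrt(-8 - 13) = -4098 + sqrt(-21) = -4098 + I*sqrt(21)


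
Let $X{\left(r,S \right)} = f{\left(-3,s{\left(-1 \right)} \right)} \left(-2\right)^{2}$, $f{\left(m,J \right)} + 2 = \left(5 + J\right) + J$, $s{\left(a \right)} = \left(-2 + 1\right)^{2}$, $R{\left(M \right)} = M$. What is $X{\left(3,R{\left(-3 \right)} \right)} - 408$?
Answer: $-388$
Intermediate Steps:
$s{\left(a \right)} = 1$ ($s{\left(a \right)} = \left(-1\right)^{2} = 1$)
$f{\left(m,J \right)} = 3 + 2 J$ ($f{\left(m,J \right)} = -2 + \left(\left(5 + J\right) + J\right) = -2 + \left(5 + 2 J\right) = 3 + 2 J$)
$X{\left(r,S \right)} = 20$ ($X{\left(r,S \right)} = \left(3 + 2 \cdot 1\right) \left(-2\right)^{2} = \left(3 + 2\right) 4 = 5 \cdot 4 = 20$)
$X{\left(3,R{\left(-3 \right)} \right)} - 408 = 20 - 408 = -388$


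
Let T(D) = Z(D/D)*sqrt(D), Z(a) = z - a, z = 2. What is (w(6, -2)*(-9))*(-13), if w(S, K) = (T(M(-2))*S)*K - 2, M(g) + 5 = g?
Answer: -234 - 1404*I*sqrt(7) ≈ -234.0 - 3714.6*I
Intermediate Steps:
Z(a) = 2 - a
M(g) = -5 + g
T(D) = sqrt(D) (T(D) = (2 - D/D)*sqrt(D) = (2 - 1*1)*sqrt(D) = (2 - 1)*sqrt(D) = 1*sqrt(D) = sqrt(D))
w(S, K) = -2 + I*K*S*sqrt(7) (w(S, K) = (sqrt(-5 - 2)*S)*K - 2 = (sqrt(-7)*S)*K - 2 = ((I*sqrt(7))*S)*K - 2 = (I*S*sqrt(7))*K - 2 = I*K*S*sqrt(7) - 2 = -2 + I*K*S*sqrt(7))
(w(6, -2)*(-9))*(-13) = ((-2 + I*(-2)*6*sqrt(7))*(-9))*(-13) = ((-2 - 12*I*sqrt(7))*(-9))*(-13) = (18 + 108*I*sqrt(7))*(-13) = -234 - 1404*I*sqrt(7)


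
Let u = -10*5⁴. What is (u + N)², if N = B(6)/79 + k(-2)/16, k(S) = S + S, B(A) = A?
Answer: 3900842253025/99856 ≈ 3.9065e+7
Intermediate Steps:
k(S) = 2*S
u = -6250 (u = -10*625 = -6250)
N = -55/316 (N = 6/79 + (2*(-2))/16 = 6*(1/79) - 4*1/16 = 6/79 - ¼ = -55/316 ≈ -0.17405)
(u + N)² = (-6250 - 55/316)² = (-1975055/316)² = 3900842253025/99856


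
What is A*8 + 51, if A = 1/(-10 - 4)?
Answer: 353/7 ≈ 50.429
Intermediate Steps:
A = -1/14 (A = 1/(-14) = -1/14 ≈ -0.071429)
A*8 + 51 = -1/14*8 + 51 = -4/7 + 51 = 353/7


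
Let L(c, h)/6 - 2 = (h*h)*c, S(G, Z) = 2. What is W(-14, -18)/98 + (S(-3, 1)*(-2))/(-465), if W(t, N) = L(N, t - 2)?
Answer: -131126/465 ≈ -281.99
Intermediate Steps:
L(c, h) = 12 + 6*c*h**2 (L(c, h) = 12 + 6*((h*h)*c) = 12 + 6*(h**2*c) = 12 + 6*(c*h**2) = 12 + 6*c*h**2)
W(t, N) = 12 + 6*N*(-2 + t)**2 (W(t, N) = 12 + 6*N*(t - 2)**2 = 12 + 6*N*(-2 + t)**2)
W(-14, -18)/98 + (S(-3, 1)*(-2))/(-465) = (12 + 6*(-18)*(-2 - 14)**2)/98 + (2*(-2))/(-465) = (12 + 6*(-18)*(-16)**2)*(1/98) - 4*(-1/465) = (12 + 6*(-18)*256)*(1/98) + 4/465 = (12 - 27648)*(1/98) + 4/465 = -27636*1/98 + 4/465 = -282 + 4/465 = -131126/465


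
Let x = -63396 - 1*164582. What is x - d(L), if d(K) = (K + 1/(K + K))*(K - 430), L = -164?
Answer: -53364913/164 ≈ -3.2540e+5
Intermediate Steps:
x = -227978 (x = -63396 - 164582 = -227978)
d(K) = (-430 + K)*(K + 1/(2*K)) (d(K) = (K + 1/(2*K))*(-430 + K) = (-430 + K)*(K + 1/(2*K)))
x - d(L) = -227978 - (½ + (-164)² - 430*(-164) - 215/(-164)) = -227978 - (½ + 26896 + 70520 - 215*(-1/164)) = -227978 - (½ + 26896 + 70520 + 215/164) = -227978 - 1*15976521/164 = -227978 - 15976521/164 = -53364913/164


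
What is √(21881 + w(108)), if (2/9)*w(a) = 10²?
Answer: √22331 ≈ 149.44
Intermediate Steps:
w(a) = 450 (w(a) = (9/2)*10² = (9/2)*100 = 450)
√(21881 + w(108)) = √(21881 + 450) = √22331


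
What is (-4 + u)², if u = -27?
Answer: 961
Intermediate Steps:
(-4 + u)² = (-4 - 27)² = (-31)² = 961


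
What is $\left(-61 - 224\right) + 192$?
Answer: $-93$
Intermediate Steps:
$\left(-61 - 224\right) + 192 = -285 + 192 = -93$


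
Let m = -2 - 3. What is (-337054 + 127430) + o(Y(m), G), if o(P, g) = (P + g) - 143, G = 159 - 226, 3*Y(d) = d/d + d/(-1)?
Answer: -209832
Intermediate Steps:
m = -5
Y(d) = ⅓ - d/3 (Y(d) = (d/d + d/(-1))/3 = (1 + d*(-1))/3 = (1 - d)/3 = ⅓ - d/3)
G = -67
o(P, g) = -143 + P + g
(-337054 + 127430) + o(Y(m), G) = (-337054 + 127430) + (-143 + (⅓ - ⅓*(-5)) - 67) = -209624 + (-143 + (⅓ + 5/3) - 67) = -209624 + (-143 + 2 - 67) = -209624 - 208 = -209832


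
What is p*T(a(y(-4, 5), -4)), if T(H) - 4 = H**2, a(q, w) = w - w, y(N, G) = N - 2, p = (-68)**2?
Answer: 18496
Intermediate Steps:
p = 4624
y(N, G) = -2 + N
a(q, w) = 0
T(H) = 4 + H**2
p*T(a(y(-4, 5), -4)) = 4624*(4 + 0**2) = 4624*(4 + 0) = 4624*4 = 18496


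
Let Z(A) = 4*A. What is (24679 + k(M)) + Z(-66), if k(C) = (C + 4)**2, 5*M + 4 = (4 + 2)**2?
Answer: 613079/25 ≈ 24523.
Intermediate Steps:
M = 32/5 (M = -4/5 + (4 + 2)**2/5 = -4/5 + (1/5)*6**2 = -4/5 + (1/5)*36 = -4/5 + 36/5 = 32/5 ≈ 6.4000)
k(C) = (4 + C)**2
(24679 + k(M)) + Z(-66) = (24679 + (4 + 32/5)**2) + 4*(-66) = (24679 + (52/5)**2) - 264 = (24679 + 2704/25) - 264 = 619679/25 - 264 = 613079/25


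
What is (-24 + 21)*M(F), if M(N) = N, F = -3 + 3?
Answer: 0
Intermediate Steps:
F = 0
(-24 + 21)*M(F) = (-24 + 21)*0 = -3*0 = 0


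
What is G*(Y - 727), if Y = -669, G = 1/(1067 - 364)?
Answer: -1396/703 ≈ -1.9858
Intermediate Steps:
G = 1/703 ≈ 0.0014225
G*(Y - 727) = (-669 - 727)/703 = (1/703)*(-1396) = -1396/703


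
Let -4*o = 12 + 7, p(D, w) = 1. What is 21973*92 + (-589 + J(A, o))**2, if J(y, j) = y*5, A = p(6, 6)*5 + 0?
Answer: 2339612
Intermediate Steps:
o = -19/4 (o = -(12 + 7)/4 = -1/4*19 = -19/4 ≈ -4.7500)
A = 5 (A = 1*5 + 0 = 5 + 0 = 5)
J(y, j) = 5*y
21973*92 + (-589 + J(A, o))**2 = 21973*92 + (-589 + 5*5)**2 = 2021516 + (-589 + 25)**2 = 2021516 + (-564)**2 = 2021516 + 318096 = 2339612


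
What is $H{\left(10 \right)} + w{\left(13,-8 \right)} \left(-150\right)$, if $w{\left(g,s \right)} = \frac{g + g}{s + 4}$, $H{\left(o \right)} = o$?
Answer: $985$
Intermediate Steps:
$w{\left(g,s \right)} = \frac{2 g}{4 + s}$
$H{\left(10 \right)} + w{\left(13,-8 \right)} \left(-150\right) = 10 + 2 \cdot 13 \frac{1}{4 - 8} \left(-150\right) = 10 + 2 \cdot 13 \frac{1}{-4} \left(-150\right) = 10 + 2 \cdot 13 \left(- \frac{1}{4}\right) \left(-150\right) = 10 - -975 = 10 + 975 = 985$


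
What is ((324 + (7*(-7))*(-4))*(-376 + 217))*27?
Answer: -2232360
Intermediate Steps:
((324 + (7*(-7))*(-4))*(-376 + 217))*27 = ((324 - 49*(-4))*(-159))*27 = ((324 + 196)*(-159))*27 = (520*(-159))*27 = -82680*27 = -2232360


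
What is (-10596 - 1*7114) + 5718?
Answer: -11992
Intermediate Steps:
(-10596 - 1*7114) + 5718 = (-10596 - 7114) + 5718 = -17710 + 5718 = -11992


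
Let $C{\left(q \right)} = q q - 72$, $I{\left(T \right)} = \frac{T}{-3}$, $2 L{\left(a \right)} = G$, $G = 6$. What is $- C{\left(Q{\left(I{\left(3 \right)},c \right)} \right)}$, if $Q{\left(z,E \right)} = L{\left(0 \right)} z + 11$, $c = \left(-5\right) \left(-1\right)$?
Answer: $8$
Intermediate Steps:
$c = 5$
$L{\left(a \right)} = 3$ ($L{\left(a \right)} = \frac{1}{2} \cdot 6 = 3$)
$I{\left(T \right)} = - \frac{T}{3}$ ($I{\left(T \right)} = T \left(- \frac{1}{3}\right) = - \frac{T}{3}$)
$Q{\left(z,E \right)} = 11 + 3 z$ ($Q{\left(z,E \right)} = 3 z + 11 = 11 + 3 z$)
$C{\left(q \right)} = -72 + q^{2}$ ($C{\left(q \right)} = q^{2} - 72 = -72 + q^{2}$)
$- C{\left(Q{\left(I{\left(3 \right)},c \right)} \right)} = - (-72 + \left(11 + 3 \left(\left(- \frac{1}{3}\right) 3\right)\right)^{2}) = - (-72 + \left(11 + 3 \left(-1\right)\right)^{2}) = - (-72 + \left(11 - 3\right)^{2}) = - (-72 + 8^{2}) = - (-72 + 64) = \left(-1\right) \left(-8\right) = 8$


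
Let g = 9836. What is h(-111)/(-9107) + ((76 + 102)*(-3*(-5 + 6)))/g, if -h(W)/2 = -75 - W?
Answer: -2077473/44788226 ≈ -0.046384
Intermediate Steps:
h(W) = 150 + 2*W (h(W) = -2*(-75 - W) = 150 + 2*W)
h(-111)/(-9107) + ((76 + 102)*(-3*(-5 + 6)))/g = (150 + 2*(-111))/(-9107) + ((76 + 102)*(-3*(-5 + 6)))/9836 = (150 - 222)*(-1/9107) + (178*(-3*1))*(1/9836) = -72*(-1/9107) + (178*(-3))*(1/9836) = 72/9107 - 534*1/9836 = 72/9107 - 267/4918 = -2077473/44788226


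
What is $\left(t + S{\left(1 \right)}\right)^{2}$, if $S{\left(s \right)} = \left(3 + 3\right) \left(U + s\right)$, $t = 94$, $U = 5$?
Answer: $16900$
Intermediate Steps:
$S{\left(s \right)} = 30 + 6 s$ ($S{\left(s \right)} = \left(3 + 3\right) \left(5 + s\right) = 6 \left(5 + s\right) = 30 + 6 s$)
$\left(t + S{\left(1 \right)}\right)^{2} = \left(94 + \left(30 + 6 \cdot 1\right)\right)^{2} = \left(94 + \left(30 + 6\right)\right)^{2} = \left(94 + 36\right)^{2} = 130^{2} = 16900$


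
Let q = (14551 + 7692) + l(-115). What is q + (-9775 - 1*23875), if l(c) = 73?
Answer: -11334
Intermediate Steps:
q = 22316 (q = (14551 + 7692) + 73 = 22243 + 73 = 22316)
q + (-9775 - 1*23875) = 22316 + (-9775 - 1*23875) = 22316 + (-9775 - 23875) = 22316 - 33650 = -11334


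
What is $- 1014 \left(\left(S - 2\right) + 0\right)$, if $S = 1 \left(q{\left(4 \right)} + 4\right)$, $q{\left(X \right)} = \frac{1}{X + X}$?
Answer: $- \frac{8619}{4} \approx -2154.8$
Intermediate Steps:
$q{\left(X \right)} = \frac{1}{2 X}$
$S = \frac{33}{8}$ ($S = 1 \left(\frac{1}{2 \cdot 4} + 4\right) = 1 \left(\frac{1}{2} \cdot \frac{1}{4} + 4\right) = 1 \left(\frac{1}{8} + 4\right) = 1 \cdot \frac{33}{8} = \frac{33}{8} \approx 4.125$)
$- 1014 \left(\left(S - 2\right) + 0\right) = - 1014 \left(\left(\frac{33}{8} - 2\right) + 0\right) = - 1014 \left(\frac{17}{8} + 0\right) = \left(-1014\right) \frac{17}{8} = - \frac{8619}{4}$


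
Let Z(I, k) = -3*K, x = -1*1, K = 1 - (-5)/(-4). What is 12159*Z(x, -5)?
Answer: 36477/4 ≈ 9119.3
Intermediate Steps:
K = -¼ (K = 1 - (-5)*(-1)/4 = 1 - 1*5/4 = 1 - 5/4 = -¼ ≈ -0.25000)
x = -1
Z(I, k) = ¾ (Z(I, k) = -3*(-¼) = ¾)
12159*Z(x, -5) = 12159*(¾) = 36477/4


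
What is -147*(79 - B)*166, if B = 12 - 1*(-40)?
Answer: -658854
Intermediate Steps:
B = 52 (B = 12 + 40 = 52)
-147*(79 - B)*166 = -147*(79 - 1*52)*166 = -147*(79 - 52)*166 = -147*27*166 = -3969*166 = -658854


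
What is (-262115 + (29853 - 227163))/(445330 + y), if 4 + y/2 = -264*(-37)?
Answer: -459425/464858 ≈ -0.98831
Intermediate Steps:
y = 19528 (y = -8 + 2*(-264*(-37)) = -8 + 2*9768 = -8 + 19536 = 19528)
(-262115 + (29853 - 227163))/(445330 + y) = (-262115 + (29853 - 227163))/(445330 + 19528) = (-262115 - 197310)/464858 = -459425*1/464858 = -459425/464858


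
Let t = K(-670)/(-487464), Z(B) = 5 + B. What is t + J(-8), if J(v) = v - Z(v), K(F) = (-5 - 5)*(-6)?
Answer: -203115/40622 ≈ -5.0001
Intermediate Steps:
K(F) = 60 (K(F) = -10*(-6) = 60)
t = -5/40622 (t = 60/(-487464) = 60*(-1/487464) = -5/40622 ≈ -0.00012309)
J(v) = -5 (J(v) = v - (5 + v) = v + (-5 - v) = -5)
t + J(-8) = -5/40622 - 5 = -203115/40622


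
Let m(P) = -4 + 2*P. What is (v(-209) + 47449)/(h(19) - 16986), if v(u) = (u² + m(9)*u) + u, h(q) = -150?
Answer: -87995/17136 ≈ -5.1351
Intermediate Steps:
v(u) = u² + 15*u (v(u) = (u² + (-4 + 2*9)*u) + u = (u² + (-4 + 18)*u) + u = (u² + 14*u) + u = u² + 15*u)
(v(-209) + 47449)/(h(19) - 16986) = (-209*(15 - 209) + 47449)/(-150 - 16986) = (-209*(-194) + 47449)/(-17136) = (40546 + 47449)*(-1/17136) = 87995*(-1/17136) = -87995/17136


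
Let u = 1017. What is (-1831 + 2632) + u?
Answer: 1818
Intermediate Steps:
(-1831 + 2632) + u = (-1831 + 2632) + 1017 = 801 + 1017 = 1818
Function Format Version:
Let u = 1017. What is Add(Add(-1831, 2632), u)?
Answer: 1818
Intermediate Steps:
Add(Add(-1831, 2632), u) = Add(Add(-1831, 2632), 1017) = Add(801, 1017) = 1818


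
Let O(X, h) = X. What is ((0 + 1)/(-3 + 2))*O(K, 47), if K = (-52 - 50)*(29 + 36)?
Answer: 6630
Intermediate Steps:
K = -6630 (K = -102*65 = -6630)
((0 + 1)/(-3 + 2))*O(K, 47) = ((0 + 1)/(-3 + 2))*(-6630) = (1/(-1))*(-6630) = (1*(-1))*(-6630) = -1*(-6630) = 6630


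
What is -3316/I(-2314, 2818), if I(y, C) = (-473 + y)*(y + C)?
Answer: 829/351162 ≈ 0.0023607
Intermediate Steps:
I(y, C) = (-473 + y)*(C + y)
-3316/I(-2314, 2818) = -3316/((-2314)² - 473*2818 - 473*(-2314) + 2818*(-2314)) = -3316/(5354596 - 1332914 + 1094522 - 6520852) = -3316/(-1404648) = -3316*(-1/1404648) = 829/351162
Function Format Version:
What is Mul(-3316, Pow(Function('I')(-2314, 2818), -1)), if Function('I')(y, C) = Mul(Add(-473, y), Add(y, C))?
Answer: Rational(829, 351162) ≈ 0.0023607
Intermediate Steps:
Function('I')(y, C) = Mul(Add(-473, y), Add(C, y))
Mul(-3316, Pow(Function('I')(-2314, 2818), -1)) = Mul(-3316, Pow(Add(Pow(-2314, 2), Mul(-473, 2818), Mul(-473, -2314), Mul(2818, -2314)), -1)) = Mul(-3316, Pow(Add(5354596, -1332914, 1094522, -6520852), -1)) = Mul(-3316, Pow(-1404648, -1)) = Mul(-3316, Rational(-1, 1404648)) = Rational(829, 351162)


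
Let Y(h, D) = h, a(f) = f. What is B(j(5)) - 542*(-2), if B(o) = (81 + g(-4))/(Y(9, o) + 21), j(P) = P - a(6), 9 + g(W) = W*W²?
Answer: 16264/15 ≈ 1084.3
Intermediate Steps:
g(W) = -9 + W³ (g(W) = -9 + W*W² = -9 + W³)
j(P) = -6 + P (j(P) = P - 1*6 = P - 6 = -6 + P)
B(o) = 4/15 (B(o) = (81 + (-9 + (-4)³))/(9 + 21) = (81 + (-9 - 64))/30 = (81 - 73)*(1/30) = 8*(1/30) = 4/15)
B(j(5)) - 542*(-2) = 4/15 - 542*(-2) = 4/15 + 1084 = 16264/15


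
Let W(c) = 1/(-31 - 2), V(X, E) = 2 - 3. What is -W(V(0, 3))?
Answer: 1/33 ≈ 0.030303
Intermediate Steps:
V(X, E) = -1
W(c) = -1/33 (W(c) = 1/(-33) = -1/33)
-W(V(0, 3)) = -1*(-1/33) = 1/33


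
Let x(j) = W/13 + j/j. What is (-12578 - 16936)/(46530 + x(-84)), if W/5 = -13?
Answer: -14757/23263 ≈ -0.63435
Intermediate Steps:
W = -65 (W = 5*(-13) = -65)
x(j) = -4 (x(j) = -65/13 + j/j = -65*1/13 + 1 = -5 + 1 = -4)
(-12578 - 16936)/(46530 + x(-84)) = (-12578 - 16936)/(46530 - 4) = -29514/46526 = -29514*1/46526 = -14757/23263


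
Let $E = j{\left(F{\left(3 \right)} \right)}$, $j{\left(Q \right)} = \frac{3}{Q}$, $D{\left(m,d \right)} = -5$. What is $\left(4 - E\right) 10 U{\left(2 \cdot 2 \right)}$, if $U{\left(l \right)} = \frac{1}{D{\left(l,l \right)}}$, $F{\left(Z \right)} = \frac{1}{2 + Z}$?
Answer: $22$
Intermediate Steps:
$E = 15$ ($E = \frac{3}{\frac{1}{2 + 3}} = \frac{3}{\frac{1}{5}} = 3 \frac{1}{\frac{1}{5}} = 3 \cdot 5 = 15$)
$U{\left(l \right)} = - \frac{1}{5}$ ($U{\left(l \right)} = \frac{1}{-5} = - \frac{1}{5}$)
$\left(4 - E\right) 10 U{\left(2 \cdot 2 \right)} = \left(4 - 15\right) 10 \left(- \frac{1}{5}\right) = \left(-11\right) 10 \left(- \frac{1}{5}\right) = \left(-110\right) \left(- \frac{1}{5}\right) = 22$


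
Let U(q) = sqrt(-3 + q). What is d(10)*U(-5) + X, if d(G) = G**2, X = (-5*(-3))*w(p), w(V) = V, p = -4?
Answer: -60 + 200*I*sqrt(2) ≈ -60.0 + 282.84*I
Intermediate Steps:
X = -60 (X = -5*(-3)*(-4) = 15*(-4) = -60)
d(10)*U(-5) + X = 10**2*sqrt(-3 - 5) - 60 = 100*sqrt(-8) - 60 = 100*(2*I*sqrt(2)) - 60 = 200*I*sqrt(2) - 60 = -60 + 200*I*sqrt(2)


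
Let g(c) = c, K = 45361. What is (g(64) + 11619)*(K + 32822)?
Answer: 913411989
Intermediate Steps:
(g(64) + 11619)*(K + 32822) = (64 + 11619)*(45361 + 32822) = 11683*78183 = 913411989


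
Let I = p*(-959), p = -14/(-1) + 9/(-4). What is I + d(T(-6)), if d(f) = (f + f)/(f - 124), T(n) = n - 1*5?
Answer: -6084767/540 ≈ -11268.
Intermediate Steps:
T(n) = -5 + n (T(n) = n - 5 = -5 + n)
p = 47/4 (p = -14*(-1) + 9*(-1/4) = 14 - 9/4 = 47/4 ≈ 11.750)
d(f) = 2*f/(-124 + f) (d(f) = (2*f)/(-124 + f) = 2*f/(-124 + f))
I = -45073/4 (I = (47/4)*(-959) = -45073/4 ≈ -11268.)
I + d(T(-6)) = -45073/4 + 2*(-5 - 6)/(-124 + (-5 - 6)) = -45073/4 + 2*(-11)/(-124 - 11) = -45073/4 + 2*(-11)/(-135) = -45073/4 + 2*(-11)*(-1/135) = -45073/4 + 22/135 = -6084767/540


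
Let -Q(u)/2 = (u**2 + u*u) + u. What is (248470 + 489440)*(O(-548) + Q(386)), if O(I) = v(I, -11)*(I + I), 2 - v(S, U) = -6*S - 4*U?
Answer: 2252783148840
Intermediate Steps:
v(S, U) = 2 + 4*U + 6*S (v(S, U) = 2 - (-6*S - 4*U) = 2 + (4*U + 6*S) = 2 + 4*U + 6*S)
Q(u) = -4*u**2 - 2*u (Q(u) = -2*((u**2 + u*u) + u) = -2*((u**2 + u**2) + u) = -2*(2*u**2 + u) = -2*(u + 2*u**2) = -4*u**2 - 2*u)
O(I) = 2*I*(-42 + 6*I) (O(I) = (2 + 4*(-11) + 6*I)*(I + I) = (2 - 44 + 6*I)*(2*I) = (-42 + 6*I)*(2*I) = 2*I*(-42 + 6*I))
(248470 + 489440)*(O(-548) + Q(386)) = (248470 + 489440)*(12*(-548)*(-7 - 548) - 2*386*(1 + 2*386)) = 737910*(12*(-548)*(-555) - 2*386*(1 + 772)) = 737910*(3649680 - 2*386*773) = 737910*(3649680 - 596756) = 737910*3052924 = 2252783148840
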